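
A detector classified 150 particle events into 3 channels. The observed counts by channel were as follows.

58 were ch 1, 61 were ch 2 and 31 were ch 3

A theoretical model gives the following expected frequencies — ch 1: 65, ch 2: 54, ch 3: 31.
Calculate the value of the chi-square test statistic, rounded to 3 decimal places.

1.661

cat         O        E   (O−E)²/E
ch 1       58       65     0.7538
ch 2       61       54     0.9074
ch 3       31       31     0.0000
Sum = 1.661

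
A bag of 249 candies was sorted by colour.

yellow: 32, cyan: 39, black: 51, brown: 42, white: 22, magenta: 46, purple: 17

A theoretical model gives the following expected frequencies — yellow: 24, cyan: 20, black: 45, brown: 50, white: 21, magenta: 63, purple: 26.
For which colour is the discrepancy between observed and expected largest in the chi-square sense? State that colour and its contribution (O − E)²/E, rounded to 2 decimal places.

cyan, 18.05

yellow: (32 − 24)²/24 = 64/24 = 2.667
cyan: (39 − 20)²/20 = 361/20 = 18.050
black: (51 − 45)²/45 = 36/45 = 0.800
brown: (42 − 50)²/50 = 64/50 = 1.280
white: (22 − 21)²/21 = 1/21 = 0.048
magenta: (46 − 63)²/63 = 289/63 = 4.587
purple: (17 − 26)²/26 = 81/26 = 3.115
The largest term is for cyan: 18.05.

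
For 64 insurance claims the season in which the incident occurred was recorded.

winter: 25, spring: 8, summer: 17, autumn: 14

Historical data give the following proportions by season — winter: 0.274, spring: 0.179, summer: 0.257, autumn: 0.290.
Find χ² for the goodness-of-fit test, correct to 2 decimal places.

Expected counts E_i = n·p_i: 64×0.274 = 17.536, 64×0.179 = 11.456, 64×0.257 = 16.448, 64×0.290 = 18.56.
cat         O        E   (O−E)²/E
winter     25   17.536      3.177
spring      8   11.456      1.043
summer     17   16.448      0.019
autumn     14    18.56      1.120
Sum = 5.36

5.36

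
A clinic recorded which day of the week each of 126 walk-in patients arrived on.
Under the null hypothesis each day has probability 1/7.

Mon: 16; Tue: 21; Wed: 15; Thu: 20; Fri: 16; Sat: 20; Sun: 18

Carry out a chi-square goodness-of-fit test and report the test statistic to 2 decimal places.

1.89

Expected count for each of the 7 categories: 126/7 = 18.
cat         O        E   (O−E)²/E
Mon        16       18      0.222
Tue        21       18      0.500
Wed        15       18      0.500
Thu        20       18      0.222
Fri        16       18      0.222
Sat        20       18      0.222
Sun        18       18      0.000
Sum = 1.89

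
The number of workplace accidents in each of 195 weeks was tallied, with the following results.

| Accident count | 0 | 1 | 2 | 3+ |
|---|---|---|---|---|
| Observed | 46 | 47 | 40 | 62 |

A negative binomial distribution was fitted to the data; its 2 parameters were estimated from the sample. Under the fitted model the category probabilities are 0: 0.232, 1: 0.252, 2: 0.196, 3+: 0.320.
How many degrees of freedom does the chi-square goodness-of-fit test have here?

There are k = 4 categories and 2 parameters estimated from the data, so df = 4 − 1 − 2 = 1.

1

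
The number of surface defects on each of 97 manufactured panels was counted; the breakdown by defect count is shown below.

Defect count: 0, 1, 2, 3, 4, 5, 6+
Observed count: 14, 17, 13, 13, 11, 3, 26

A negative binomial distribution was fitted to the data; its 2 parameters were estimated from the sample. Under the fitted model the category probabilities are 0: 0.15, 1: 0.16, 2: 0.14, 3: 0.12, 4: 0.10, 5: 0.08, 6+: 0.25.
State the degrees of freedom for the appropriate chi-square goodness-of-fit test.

There are k = 7 categories and 2 parameters estimated from the data, so df = 7 − 1 − 2 = 4.

4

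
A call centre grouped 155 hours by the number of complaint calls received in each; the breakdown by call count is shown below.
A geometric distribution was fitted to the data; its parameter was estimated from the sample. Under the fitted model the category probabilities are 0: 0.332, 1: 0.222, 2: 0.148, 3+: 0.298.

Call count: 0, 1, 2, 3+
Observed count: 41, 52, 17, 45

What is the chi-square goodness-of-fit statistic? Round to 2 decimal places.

Expected counts E_i = n·p_i: 155×0.332 = 51.46, 155×0.222 = 34.41, 155×0.148 = 22.94, 155×0.298 = 46.19.
cat         O        E   (O−E)²/E
0          41    51.46      2.126
1          52    34.41      8.992
2          17    22.94      1.538
3+         45    46.19      0.031
Sum = 12.69

12.69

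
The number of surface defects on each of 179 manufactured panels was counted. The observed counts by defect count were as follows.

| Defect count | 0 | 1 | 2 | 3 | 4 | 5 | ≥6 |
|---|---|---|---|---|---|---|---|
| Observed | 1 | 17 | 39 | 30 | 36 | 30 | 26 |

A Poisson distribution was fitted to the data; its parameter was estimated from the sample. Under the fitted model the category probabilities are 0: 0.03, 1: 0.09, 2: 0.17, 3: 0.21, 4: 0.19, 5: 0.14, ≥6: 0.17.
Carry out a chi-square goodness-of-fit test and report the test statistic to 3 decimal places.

Expected counts E_i = n·p_i: 179×0.03 = 5.37, 179×0.09 = 16.11, 179×0.17 = 30.43, 179×0.21 = 37.59, 179×0.19 = 34.01, 179×0.14 = 25.06, 179×0.17 = 30.43.
cat         O        E   (O−E)²/E
0           1     5.37     3.5562
1          17    16.11     0.0492
2          39    30.43     2.4136
3          30    37.59     1.5325
4          36    34.01     0.1164
5          30    25.06     0.9738
≥6         26    30.43     0.6449
Sum = 9.287

9.287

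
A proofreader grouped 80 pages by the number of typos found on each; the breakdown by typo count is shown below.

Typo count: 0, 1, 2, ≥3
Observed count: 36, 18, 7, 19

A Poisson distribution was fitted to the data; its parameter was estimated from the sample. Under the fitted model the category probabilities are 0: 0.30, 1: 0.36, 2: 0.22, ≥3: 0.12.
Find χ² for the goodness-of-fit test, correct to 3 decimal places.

Expected counts E_i = n·p_i: 80×0.30 = 24, 80×0.36 = 28.8, 80×0.22 = 17.6, 80×0.12 = 9.6.
cat         O        E   (O−E)²/E
0          36       24     6.0000
1          18     28.8     4.0500
2           7     17.6     6.3841
≥3         19      9.6     9.2042
Sum = 25.638

25.638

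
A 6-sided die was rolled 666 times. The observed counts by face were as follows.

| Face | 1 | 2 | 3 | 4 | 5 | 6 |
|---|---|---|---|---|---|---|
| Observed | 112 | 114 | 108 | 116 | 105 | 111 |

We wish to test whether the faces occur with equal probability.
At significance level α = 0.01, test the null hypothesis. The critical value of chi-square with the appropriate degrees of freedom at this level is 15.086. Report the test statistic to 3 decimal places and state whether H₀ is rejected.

Expected count for each of the 6 categories: 666/6 = 111.
χ² = (112−111)²/111 + (114−111)²/111 + (108−111)²/111 + (116−111)²/111 + (105−111)²/111 + (111−111)²/111
   = 0.0090 + 0.0811 + 0.0811 + 0.2252 + 0.3243 + 0.0000
Sum = 0.721
df = 5. Since 0.721 < 15.086, we do not reject H₀.

0.721; do not reject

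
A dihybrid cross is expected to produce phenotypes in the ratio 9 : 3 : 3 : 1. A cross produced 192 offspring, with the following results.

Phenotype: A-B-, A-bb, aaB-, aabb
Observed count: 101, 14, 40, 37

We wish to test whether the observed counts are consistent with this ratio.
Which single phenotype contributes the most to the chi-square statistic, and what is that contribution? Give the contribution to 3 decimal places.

Ratio total = 16. Expected counts: 192×9/16 = 108, 192×3/16 = 36, 192×3/16 = 36, 192×1/16 = 12.
χ² = (101−108)²/108 + (14−36)²/36 + (40−36)²/36 + (37−12)²/12
   = 0.4537 + 13.4444 + 0.4444 + 52.0833
The largest term is for aabb: 52.083.

aabb, 52.083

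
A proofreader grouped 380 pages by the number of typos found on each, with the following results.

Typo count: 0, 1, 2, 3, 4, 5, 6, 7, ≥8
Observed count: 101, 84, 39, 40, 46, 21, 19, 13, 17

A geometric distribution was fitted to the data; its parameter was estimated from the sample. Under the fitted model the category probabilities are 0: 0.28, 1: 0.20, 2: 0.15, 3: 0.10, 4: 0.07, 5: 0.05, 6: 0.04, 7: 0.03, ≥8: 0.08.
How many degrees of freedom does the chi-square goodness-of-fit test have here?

There are k = 9 categories and 1 parameter estimated from the data, so df = 9 − 1 − 1 = 7.

7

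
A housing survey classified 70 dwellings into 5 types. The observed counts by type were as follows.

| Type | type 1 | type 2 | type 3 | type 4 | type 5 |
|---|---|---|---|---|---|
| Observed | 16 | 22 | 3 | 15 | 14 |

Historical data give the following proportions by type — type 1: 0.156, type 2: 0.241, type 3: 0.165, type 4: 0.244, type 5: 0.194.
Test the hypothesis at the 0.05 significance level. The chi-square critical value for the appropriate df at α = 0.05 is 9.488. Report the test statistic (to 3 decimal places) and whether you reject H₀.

Expected counts E_i = n·p_i: 70×0.156 = 10.92, 70×0.241 = 16.87, 70×0.165 = 11.55, 70×0.244 = 17.08, 70×0.194 = 13.58.
χ² = (16−10.92)²/10.92 + (22−16.87)²/16.87 + (3−11.55)²/11.55 + (15−17.08)²/17.08 + (14−13.58)²/13.58
   = 2.3632 + 1.5600 + 6.3292 + 0.2533 + 0.0130
Sum = 10.519
df = 4. Since 10.519 > 9.488, we reject H₀.

10.519; reject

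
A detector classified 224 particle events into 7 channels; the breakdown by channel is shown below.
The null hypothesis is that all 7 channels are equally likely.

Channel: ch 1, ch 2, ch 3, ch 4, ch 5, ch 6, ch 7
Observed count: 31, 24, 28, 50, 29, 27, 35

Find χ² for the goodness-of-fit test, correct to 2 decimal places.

Under H₀ each category has probability 1/7, so each expected count is 224/7 = 32.
χ² = (31−32)²/32 + (24−32)²/32 + (28−32)²/32 + (50−32)²/32 + (29−32)²/32 + (27−32)²/32 + (35−32)²/32
   = 0.031 + 2.000 + 0.500 + 10.125 + 0.281 + 0.781 + 0.281
Sum = 14.00

14.00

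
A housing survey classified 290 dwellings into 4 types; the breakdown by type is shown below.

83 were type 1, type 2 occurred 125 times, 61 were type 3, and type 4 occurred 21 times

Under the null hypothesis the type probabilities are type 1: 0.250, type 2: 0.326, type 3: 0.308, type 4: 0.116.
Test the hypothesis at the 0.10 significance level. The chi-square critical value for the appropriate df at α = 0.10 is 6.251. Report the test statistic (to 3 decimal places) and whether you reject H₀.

Expected counts E_i = n·p_i: 290×0.250 = 72.5, 290×0.326 = 94.54, 290×0.308 = 89.32, 290×0.116 = 33.64.
χ² = (83−72.5)²/72.5 + (125−94.54)²/94.54 + (61−89.32)²/89.32 + (21−33.64)²/33.64
   = 1.5207 + 9.8140 + 8.9792 + 4.7494
Sum = 25.063
df = 3. Since 25.063 > 6.251, we reject H₀.

25.063; reject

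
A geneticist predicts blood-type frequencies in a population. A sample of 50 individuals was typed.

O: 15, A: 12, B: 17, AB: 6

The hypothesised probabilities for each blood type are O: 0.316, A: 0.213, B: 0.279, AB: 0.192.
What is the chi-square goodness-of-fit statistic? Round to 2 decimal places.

2.23

Expected counts E_i = n·p_i: 50×0.316 = 15.8, 50×0.213 = 10.65, 50×0.279 = 13.95, 50×0.192 = 9.6.
χ² = (15−15.8)²/15.8 + (12−10.65)²/10.65 + (17−13.95)²/13.95 + (6−9.6)²/9.6
   = 0.041 + 0.171 + 0.667 + 1.350
Sum = 2.23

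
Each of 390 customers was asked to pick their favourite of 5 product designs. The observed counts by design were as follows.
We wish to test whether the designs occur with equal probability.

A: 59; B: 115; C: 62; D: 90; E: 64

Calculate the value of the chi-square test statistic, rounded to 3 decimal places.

29.821

Expected count for each of the 5 categories: 390/5 = 78.
χ² = (59−78)²/78 + (115−78)²/78 + (62−78)²/78 + (90−78)²/78 + (64−78)²/78
   = 4.6282 + 17.5513 + 3.2821 + 1.8462 + 2.5128
Sum = 29.821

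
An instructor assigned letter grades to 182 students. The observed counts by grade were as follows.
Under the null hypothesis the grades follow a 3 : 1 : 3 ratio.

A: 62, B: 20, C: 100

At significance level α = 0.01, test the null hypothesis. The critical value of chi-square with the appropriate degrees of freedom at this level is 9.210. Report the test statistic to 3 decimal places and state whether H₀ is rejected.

10.872; reject

Ratio total = 7. Expected counts: 182×3/7 = 78, 182×1/7 = 26, 182×3/7 = 78.
A: (62 − 78)²/78 = 256/78 = 3.2821
B: (20 − 26)²/26 = 36/26 = 1.3846
C: (100 − 78)²/78 = 484/78 = 6.2051
Sum = 10.872
df = 2. Since 10.872 > 9.210, we reject H₀.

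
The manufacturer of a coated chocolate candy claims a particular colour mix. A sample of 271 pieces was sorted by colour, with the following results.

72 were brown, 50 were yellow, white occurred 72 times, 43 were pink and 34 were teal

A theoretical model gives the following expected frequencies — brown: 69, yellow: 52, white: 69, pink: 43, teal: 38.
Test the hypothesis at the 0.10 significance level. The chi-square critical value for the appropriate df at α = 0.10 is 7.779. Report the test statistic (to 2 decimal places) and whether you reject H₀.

brown: (72 − 69)²/69 = 9/69 = 0.130
yellow: (50 − 52)²/52 = 4/52 = 0.077
white: (72 − 69)²/69 = 9/69 = 0.130
pink: (43 − 43)²/43 = 0/43 = 0.000
teal: (34 − 38)²/38 = 16/38 = 0.421
Sum = 0.76
df = 4. Since 0.76 < 7.779, we do not reject H₀.

0.76; do not reject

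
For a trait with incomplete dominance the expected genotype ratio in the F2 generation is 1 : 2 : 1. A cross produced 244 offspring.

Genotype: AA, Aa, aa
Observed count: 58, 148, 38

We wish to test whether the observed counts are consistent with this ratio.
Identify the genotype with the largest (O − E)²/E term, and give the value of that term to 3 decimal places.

aa, 8.672

Ratio total = 4. Expected counts: 244×1/4 = 61, 244×2/4 = 122, 244×1/4 = 61.
AA: (58 − 61)²/61 = 9/61 = 0.1475
Aa: (148 − 122)²/122 = 676/122 = 5.5410
aa: (38 − 61)²/61 = 529/61 = 8.6721
The largest term is for aa: 8.672.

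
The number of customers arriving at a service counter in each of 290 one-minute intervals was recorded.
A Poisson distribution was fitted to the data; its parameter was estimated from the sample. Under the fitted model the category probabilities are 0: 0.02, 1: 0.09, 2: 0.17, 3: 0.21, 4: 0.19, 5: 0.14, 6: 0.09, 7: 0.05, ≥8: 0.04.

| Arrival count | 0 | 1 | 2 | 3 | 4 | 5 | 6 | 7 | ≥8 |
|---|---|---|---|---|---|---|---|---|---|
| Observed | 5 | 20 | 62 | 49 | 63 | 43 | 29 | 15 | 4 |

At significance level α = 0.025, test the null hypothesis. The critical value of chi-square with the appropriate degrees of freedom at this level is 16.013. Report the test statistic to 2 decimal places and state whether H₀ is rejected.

13.73; do not reject

Expected counts E_i = n·p_i: 290×0.02 = 5.8, 290×0.09 = 26.1, 290×0.17 = 49.3, 290×0.21 = 60.9, 290×0.19 = 55.1, 290×0.14 = 40.6, 290×0.09 = 26.1, 290×0.05 = 14.5, 290×0.04 = 11.6.
cat         O        E   (O−E)²/E
0           5      5.8      0.110
1          20     26.1      1.426
2          62     49.3      3.272
3          49     60.9      2.325
4          63     55.1      1.133
5          43     40.6      0.142
6          29     26.1      0.322
7          15     14.5      0.017
≥8          4     11.6      4.979
Sum = 13.73
df = 7. Since 13.73 < 16.013, we do not reject H₀.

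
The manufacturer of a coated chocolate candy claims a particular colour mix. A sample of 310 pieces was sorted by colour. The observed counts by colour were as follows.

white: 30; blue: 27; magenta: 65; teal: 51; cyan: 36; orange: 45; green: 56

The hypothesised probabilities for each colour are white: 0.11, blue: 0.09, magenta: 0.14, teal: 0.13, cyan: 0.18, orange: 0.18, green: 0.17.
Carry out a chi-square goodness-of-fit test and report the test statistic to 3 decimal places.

Expected counts E_i = n·p_i: 310×0.11 = 34.1, 310×0.09 = 27.9, 310×0.14 = 43.4, 310×0.13 = 40.3, 310×0.18 = 55.8, 310×0.18 = 55.8, 310×0.17 = 52.7.
cat          O        E   (O−E)²/E
white       30     34.1     0.4930
blue        27     27.9     0.0290
magenta     65     43.4    10.7502
teal        51     40.3     2.8409
cyan        36     55.8     7.0258
orange      45     55.8     2.0903
green       56     52.7     0.2066
Sum = 23.436

23.436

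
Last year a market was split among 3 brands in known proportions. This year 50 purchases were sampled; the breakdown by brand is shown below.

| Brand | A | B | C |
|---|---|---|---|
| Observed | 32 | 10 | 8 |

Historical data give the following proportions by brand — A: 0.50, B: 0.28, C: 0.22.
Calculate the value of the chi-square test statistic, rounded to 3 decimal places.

3.921

Expected counts E_i = n·p_i: 50×0.50 = 25, 50×0.28 = 14, 50×0.22 = 11.
cat         O        E   (O−E)²/E
A          32       25     1.9600
B          10       14     1.1429
C           8       11     0.8182
Sum = 3.921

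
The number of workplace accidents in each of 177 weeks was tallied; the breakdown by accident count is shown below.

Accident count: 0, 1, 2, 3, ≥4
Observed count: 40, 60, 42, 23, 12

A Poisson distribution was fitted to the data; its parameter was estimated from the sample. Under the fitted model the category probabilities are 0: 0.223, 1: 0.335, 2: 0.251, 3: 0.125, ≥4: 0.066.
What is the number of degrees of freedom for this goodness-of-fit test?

There are k = 5 categories and 1 parameter estimated from the data, so df = 5 − 1 − 1 = 3.

3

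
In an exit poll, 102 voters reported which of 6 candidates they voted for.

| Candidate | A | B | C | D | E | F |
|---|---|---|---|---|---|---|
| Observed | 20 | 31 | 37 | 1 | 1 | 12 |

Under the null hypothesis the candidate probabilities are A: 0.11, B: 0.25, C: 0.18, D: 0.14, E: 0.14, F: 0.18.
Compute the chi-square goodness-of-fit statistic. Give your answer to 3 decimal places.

Expected counts E_i = n·p_i: 102×0.11 = 11.22, 102×0.25 = 25.5, 102×0.18 = 18.36, 102×0.14 = 14.28, 102×0.14 = 14.28, 102×0.18 = 18.36.
χ² = (20−11.22)²/11.22 + (31−25.5)²/25.5 + (37−18.36)²/18.36 + (1−14.28)²/14.28 + (1−14.28)²/14.28 + (12−18.36)²/18.36
   = 6.8706 + 1.1863 + 18.9243 + 12.3500 + 12.3500 + 2.2031
Sum = 53.884

53.884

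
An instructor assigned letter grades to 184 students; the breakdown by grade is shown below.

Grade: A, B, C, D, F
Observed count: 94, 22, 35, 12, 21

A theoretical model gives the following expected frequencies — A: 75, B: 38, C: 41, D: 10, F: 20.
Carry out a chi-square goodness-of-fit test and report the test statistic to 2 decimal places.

χ² = (94−75)²/75 + (22−38)²/38 + (35−41)²/41 + (12−10)²/10 + (21−20)²/20
   = 4.813 + 6.737 + 0.878 + 0.400 + 0.050
Sum = 12.88

12.88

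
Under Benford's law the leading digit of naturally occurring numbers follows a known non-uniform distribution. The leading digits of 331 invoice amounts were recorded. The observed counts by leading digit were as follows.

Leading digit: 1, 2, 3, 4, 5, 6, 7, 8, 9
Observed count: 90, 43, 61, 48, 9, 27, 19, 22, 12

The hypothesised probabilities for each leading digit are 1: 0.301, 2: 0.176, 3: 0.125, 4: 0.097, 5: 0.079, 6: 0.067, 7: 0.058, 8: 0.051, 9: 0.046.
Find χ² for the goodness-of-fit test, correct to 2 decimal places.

Expected counts E_i = n·p_i: 331×0.301 = 99.631, 331×0.176 = 58.256, 331×0.125 = 41.375, 331×0.097 = 32.107, 331×0.079 = 26.149, 331×0.067 = 22.177, 331×0.058 = 19.198, 331×0.051 = 16.881, 331×0.046 = 15.226.
cat         O        E   (O−E)²/E
1          90   99.631      0.931
2          43   58.256      3.995
3          61   41.375      9.309
4          48   32.107      7.867
5           9   26.149     11.247
6          27   22.177      1.049
7          19   19.198      0.002
8          22   16.881      1.552
9          12   15.226      0.684
Sum = 36.64

36.64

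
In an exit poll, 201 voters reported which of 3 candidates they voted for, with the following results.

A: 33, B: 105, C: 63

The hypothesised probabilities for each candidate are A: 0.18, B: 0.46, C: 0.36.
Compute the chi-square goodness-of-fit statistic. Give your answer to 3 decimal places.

Expected counts E_i = n·p_i: 201×0.18 = 36.18, 201×0.46 = 92.46, 201×0.36 = 72.36.
cat         O        E   (O−E)²/E
A          33    36.18     0.2795
B         105    92.46     1.7008
C          63    72.36     1.2107
Sum = 3.191

3.191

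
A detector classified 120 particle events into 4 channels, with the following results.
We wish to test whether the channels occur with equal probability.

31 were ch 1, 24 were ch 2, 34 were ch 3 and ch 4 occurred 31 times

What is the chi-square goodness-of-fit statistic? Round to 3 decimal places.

Expected count for each of the 4 categories: 120/4 = 30.
ch 1: (31 − 30)²/30 = 1/30 = 0.0333
ch 2: (24 − 30)²/30 = 36/30 = 1.2000
ch 3: (34 − 30)²/30 = 16/30 = 0.5333
ch 4: (31 − 30)²/30 = 1/30 = 0.0333
Sum = 1.800

1.800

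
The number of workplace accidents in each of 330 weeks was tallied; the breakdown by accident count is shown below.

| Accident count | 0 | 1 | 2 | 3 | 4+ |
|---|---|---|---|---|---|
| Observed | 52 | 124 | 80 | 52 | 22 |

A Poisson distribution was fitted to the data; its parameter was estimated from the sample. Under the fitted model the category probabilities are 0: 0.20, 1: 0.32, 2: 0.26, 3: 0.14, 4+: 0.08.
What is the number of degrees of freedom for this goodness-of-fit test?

There are k = 5 categories and 1 parameter estimated from the data, so df = 5 − 1 − 1 = 3.

3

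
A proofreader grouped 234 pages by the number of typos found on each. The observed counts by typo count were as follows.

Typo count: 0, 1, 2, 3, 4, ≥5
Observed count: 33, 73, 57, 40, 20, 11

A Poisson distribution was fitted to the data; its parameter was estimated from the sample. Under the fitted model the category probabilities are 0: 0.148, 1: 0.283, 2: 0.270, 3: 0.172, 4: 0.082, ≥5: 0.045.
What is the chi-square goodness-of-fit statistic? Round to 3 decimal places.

1.432

Expected counts E_i = n·p_i: 234×0.148 = 34.632, 234×0.283 = 66.222, 234×0.270 = 63.18, 234×0.172 = 40.248, 234×0.082 = 19.188, 234×0.045 = 10.53.
χ² = (33−34.632)²/34.632 + (73−66.222)²/66.222 + (57−63.18)²/63.18 + (40−40.248)²/40.248 + (20−19.188)²/19.188 + (11−10.53)²/10.53
   = 0.0769 + 0.6937 + 0.6045 + 0.0015 + 0.0344 + 0.0210
Sum = 1.432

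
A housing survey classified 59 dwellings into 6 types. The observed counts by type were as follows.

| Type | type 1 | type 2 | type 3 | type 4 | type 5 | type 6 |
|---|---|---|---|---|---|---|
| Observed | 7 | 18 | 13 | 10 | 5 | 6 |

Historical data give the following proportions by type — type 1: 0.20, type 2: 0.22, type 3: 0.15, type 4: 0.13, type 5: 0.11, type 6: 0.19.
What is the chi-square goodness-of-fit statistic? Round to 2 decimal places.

Expected counts E_i = n·p_i: 59×0.20 = 11.8, 59×0.22 = 12.98, 59×0.15 = 8.85, 59×0.13 = 7.67, 59×0.11 = 6.49, 59×0.19 = 11.21.
type 1: (7 − 11.8)²/11.8 = 23.04/11.8 = 1.953
type 2: (18 − 12.98)²/12.98 = 25.2004/12.98 = 1.941
type 3: (13 − 8.85)²/8.85 = 17.2225/8.85 = 1.946
type 4: (10 − 7.67)²/7.67 = 5.4289/7.67 = 0.708
type 5: (5 − 6.49)²/6.49 = 2.2201/6.49 = 0.342
type 6: (6 − 11.21)²/11.21 = 27.1441/11.21 = 2.421
Sum = 9.31

9.31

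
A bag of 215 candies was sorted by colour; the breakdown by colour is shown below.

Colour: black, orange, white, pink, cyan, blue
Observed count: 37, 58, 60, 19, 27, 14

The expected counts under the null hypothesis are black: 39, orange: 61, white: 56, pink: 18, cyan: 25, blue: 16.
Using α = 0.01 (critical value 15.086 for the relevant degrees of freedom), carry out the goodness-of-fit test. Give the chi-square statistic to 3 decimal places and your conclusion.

χ² = (37−39)²/39 + (58−61)²/61 + (60−56)²/56 + (19−18)²/18 + (27−25)²/25 + (14−16)²/16
   = 0.1026 + 0.1475 + 0.2857 + 0.0556 + 0.1600 + 0.2500
Sum = 1.001
df = 5. Since 1.001 < 15.086, we do not reject H₀.

1.001; do not reject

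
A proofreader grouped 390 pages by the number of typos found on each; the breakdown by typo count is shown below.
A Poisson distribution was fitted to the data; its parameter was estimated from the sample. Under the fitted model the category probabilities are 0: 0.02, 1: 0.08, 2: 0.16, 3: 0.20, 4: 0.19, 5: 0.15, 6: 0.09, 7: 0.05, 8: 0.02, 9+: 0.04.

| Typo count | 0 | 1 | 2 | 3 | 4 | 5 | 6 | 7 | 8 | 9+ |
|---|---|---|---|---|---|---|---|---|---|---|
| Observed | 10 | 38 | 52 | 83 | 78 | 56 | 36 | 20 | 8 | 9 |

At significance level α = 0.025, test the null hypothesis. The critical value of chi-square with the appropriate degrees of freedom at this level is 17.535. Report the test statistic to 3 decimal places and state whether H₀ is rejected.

Expected counts E_i = n·p_i: 390×0.02 = 7.8, 390×0.08 = 31.2, 390×0.16 = 62.4, 390×0.20 = 78, 390×0.19 = 74.1, 390×0.15 = 58.5, 390×0.09 = 35.1, 390×0.05 = 19.5, 390×0.02 = 7.8, 390×0.04 = 15.6.
0: (10 − 7.8)²/7.8 = 4.84/7.8 = 0.6205
1: (38 − 31.2)²/31.2 = 46.24/31.2 = 1.4821
2: (52 − 62.4)²/62.4 = 108.16/62.4 = 1.7333
3: (83 − 78)²/78 = 25/78 = 0.3205
4: (78 − 74.1)²/74.1 = 15.21/74.1 = 0.2053
5: (56 − 58.5)²/58.5 = 6.25/58.5 = 0.1068
6: (36 − 35.1)²/35.1 = 0.81/35.1 = 0.0231
7: (20 − 19.5)²/19.5 = 0.25/19.5 = 0.0128
8: (8 − 7.8)²/7.8 = 0.04/7.8 = 0.0051
9+: (9 − 15.6)²/15.6 = 43.56/15.6 = 2.7923
Sum = 7.302
df = 8. Since 7.302 < 17.535, we do not reject H₀.

7.302; do not reject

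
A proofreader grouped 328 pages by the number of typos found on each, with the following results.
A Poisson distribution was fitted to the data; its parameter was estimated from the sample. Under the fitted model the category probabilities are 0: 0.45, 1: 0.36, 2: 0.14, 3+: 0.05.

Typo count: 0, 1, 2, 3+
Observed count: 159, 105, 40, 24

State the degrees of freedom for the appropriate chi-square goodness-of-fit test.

2

There are k = 4 categories and 1 parameter estimated from the data, so df = 4 − 1 − 1 = 2.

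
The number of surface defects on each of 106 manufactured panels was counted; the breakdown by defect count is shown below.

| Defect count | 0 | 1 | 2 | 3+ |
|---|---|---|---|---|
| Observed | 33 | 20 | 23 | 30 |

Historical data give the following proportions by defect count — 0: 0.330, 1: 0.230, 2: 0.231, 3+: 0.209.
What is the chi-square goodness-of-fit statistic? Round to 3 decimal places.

Expected counts E_i = n·p_i: 106×0.330 = 34.98, 106×0.230 = 24.38, 106×0.231 = 24.486, 106×0.209 = 22.154.
χ² = (33−34.98)²/34.98 + (20−24.38)²/24.38 + (23−24.486)²/24.486 + (30−22.154)²/22.154
   = 0.1121 + 0.7869 + 0.0902 + 2.7787
Sum = 3.768

3.768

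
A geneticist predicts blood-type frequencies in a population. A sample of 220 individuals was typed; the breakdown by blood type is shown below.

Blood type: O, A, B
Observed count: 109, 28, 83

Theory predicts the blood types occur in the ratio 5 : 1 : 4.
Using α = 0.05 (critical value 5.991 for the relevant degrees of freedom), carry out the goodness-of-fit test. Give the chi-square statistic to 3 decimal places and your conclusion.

Ratio total = 10. Expected counts: 220×5/10 = 110, 220×1/10 = 22, 220×4/10 = 88.
cat         O        E   (O−E)²/E
O         109      110     0.0091
A          28       22     1.6364
B          83       88     0.2841
Sum = 1.930
df = 2. Since 1.930 < 5.991, we do not reject H₀.

1.930; do not reject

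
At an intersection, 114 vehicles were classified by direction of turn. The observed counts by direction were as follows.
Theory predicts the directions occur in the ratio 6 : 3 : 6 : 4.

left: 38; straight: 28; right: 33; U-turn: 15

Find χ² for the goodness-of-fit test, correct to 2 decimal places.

Ratio total = 19. Expected counts: 114×6/19 = 36, 114×3/19 = 18, 114×6/19 = 36, 114×4/19 = 24.
cat           O        E   (O−E)²/E
left         38       36      0.111
straight     28       18      5.556
right        33       36      0.250
U-turn       15       24      3.375
Sum = 9.29

9.29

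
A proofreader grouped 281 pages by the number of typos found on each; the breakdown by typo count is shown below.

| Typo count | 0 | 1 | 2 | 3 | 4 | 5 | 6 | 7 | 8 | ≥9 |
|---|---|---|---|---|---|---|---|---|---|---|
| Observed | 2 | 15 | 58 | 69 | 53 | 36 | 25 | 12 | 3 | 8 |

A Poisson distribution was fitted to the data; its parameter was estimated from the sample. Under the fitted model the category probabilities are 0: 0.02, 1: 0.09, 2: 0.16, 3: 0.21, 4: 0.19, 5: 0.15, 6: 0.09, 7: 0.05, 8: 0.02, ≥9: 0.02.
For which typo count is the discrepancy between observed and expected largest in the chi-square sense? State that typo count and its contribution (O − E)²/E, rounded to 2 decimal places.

Expected counts E_i = n·p_i: 281×0.02 = 5.62, 281×0.09 = 25.29, 281×0.16 = 44.96, 281×0.21 = 59.01, 281×0.19 = 53.39, 281×0.15 = 42.15, 281×0.09 = 25.29, 281×0.05 = 14.05, 281×0.02 = 5.62, 281×0.02 = 5.62.
χ² = (2−5.62)²/5.62 + (15−25.29)²/25.29 + (58−44.96)²/44.96 + (69−59.01)²/59.01 + (53−53.39)²/53.39 + (36−42.15)²/42.15 + (25−25.29)²/25.29 + (12−14.05)²/14.05 + (3−5.62)²/5.62 + (8−5.62)²/5.62
   = 2.332 + 4.187 + 3.782 + 1.691 + 0.003 + 0.897 + 0.003 + 0.299 + 1.221 + 1.008
The largest term is for 1: 4.19.

1, 4.19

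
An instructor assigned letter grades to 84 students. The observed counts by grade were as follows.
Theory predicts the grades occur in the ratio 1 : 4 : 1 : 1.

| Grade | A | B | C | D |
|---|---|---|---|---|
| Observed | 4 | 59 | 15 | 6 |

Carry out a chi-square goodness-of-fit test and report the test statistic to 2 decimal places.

Ratio total = 7. Expected counts: 84×1/7 = 12, 84×4/7 = 48, 84×1/7 = 12, 84×1/7 = 12.
cat         O        E   (O−E)²/E
A           4       12      5.333
B          59       48      2.521
C          15       12      0.750
D           6       12      3.000
Sum = 11.60

11.60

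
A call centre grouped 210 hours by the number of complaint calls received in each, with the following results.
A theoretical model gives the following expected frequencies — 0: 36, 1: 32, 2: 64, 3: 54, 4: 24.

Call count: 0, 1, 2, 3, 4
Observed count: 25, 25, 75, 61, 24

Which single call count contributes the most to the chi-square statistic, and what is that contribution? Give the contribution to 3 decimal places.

cat         O        E   (O−E)²/E
0          25       36     3.3611
1          25       32     1.5313
2          75       64     1.8906
3          61       54     0.9074
4          24       24     0.0000
The largest term is for 0: 3.361.

0, 3.361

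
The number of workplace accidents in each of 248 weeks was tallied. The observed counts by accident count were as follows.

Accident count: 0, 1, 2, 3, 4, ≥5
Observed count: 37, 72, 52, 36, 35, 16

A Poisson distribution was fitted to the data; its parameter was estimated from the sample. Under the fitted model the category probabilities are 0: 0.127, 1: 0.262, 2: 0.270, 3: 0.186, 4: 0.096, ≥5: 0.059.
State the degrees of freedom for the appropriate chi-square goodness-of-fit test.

4

There are k = 6 categories and 1 parameter estimated from the data, so df = 6 − 1 − 1 = 4.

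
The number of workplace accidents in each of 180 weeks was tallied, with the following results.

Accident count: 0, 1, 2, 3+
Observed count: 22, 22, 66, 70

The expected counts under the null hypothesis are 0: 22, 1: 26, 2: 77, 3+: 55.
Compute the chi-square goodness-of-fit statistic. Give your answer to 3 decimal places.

6.278

cat         O        E   (O−E)²/E
0          22       22     0.0000
1          22       26     0.6154
2          66       77     1.5714
3+         70       55     4.0909
Sum = 6.278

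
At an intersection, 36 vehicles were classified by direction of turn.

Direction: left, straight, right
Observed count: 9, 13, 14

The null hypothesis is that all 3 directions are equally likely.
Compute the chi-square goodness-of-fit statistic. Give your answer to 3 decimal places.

1.167

Expected count for each of the 3 categories: 36/3 = 12.
left: (9 − 12)²/12 = 9/12 = 0.7500
straight: (13 − 12)²/12 = 1/12 = 0.0833
right: (14 − 12)²/12 = 4/12 = 0.3333
Sum = 1.167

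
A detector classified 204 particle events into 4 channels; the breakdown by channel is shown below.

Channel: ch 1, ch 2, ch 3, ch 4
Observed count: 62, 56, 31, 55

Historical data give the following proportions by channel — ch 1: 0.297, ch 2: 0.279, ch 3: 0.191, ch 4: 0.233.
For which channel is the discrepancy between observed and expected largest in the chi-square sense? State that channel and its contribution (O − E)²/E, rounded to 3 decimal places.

Expected counts E_i = n·p_i: 204×0.297 = 60.588, 204×0.279 = 56.916, 204×0.191 = 38.964, 204×0.233 = 47.532.
ch 1: (62 − 60.588)²/60.588 = 1.993744/60.588 = 0.0329
ch 2: (56 − 56.916)²/56.916 = 0.839056/56.916 = 0.0147
ch 3: (31 − 38.964)²/38.964 = 63.425296/38.964 = 1.6278
ch 4: (55 − 47.532)²/47.532 = 55.771024/47.532 = 1.1733
The largest term is for ch 3: 1.628.

ch 3, 1.628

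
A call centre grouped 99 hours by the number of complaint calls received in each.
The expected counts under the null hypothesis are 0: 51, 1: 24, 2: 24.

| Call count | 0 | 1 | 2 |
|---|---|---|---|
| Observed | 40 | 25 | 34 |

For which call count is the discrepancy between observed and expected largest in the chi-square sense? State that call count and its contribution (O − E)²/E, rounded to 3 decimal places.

0: (40 − 51)²/51 = 121/51 = 2.3725
1: (25 − 24)²/24 = 1/24 = 0.0417
2: (34 − 24)²/24 = 100/24 = 4.1667
The largest term is for 2: 4.167.

2, 4.167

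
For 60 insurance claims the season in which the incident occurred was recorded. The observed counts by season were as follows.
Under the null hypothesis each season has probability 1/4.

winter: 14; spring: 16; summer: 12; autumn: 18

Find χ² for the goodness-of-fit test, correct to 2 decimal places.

1.33

Under H₀ each category has probability 1/4, so each expected count is 60/4 = 15.
χ² = (14−15)²/15 + (16−15)²/15 + (12−15)²/15 + (18−15)²/15
   = 0.067 + 0.067 + 0.600 + 0.600
Sum = 1.33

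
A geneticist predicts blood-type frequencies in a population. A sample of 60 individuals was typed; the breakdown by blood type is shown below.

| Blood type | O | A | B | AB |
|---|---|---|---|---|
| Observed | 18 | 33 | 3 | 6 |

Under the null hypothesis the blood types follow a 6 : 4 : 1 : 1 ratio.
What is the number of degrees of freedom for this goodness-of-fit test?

3

There are k = 4 categories and no parameters were estimated from the data, so df = 4 − 1 = 3.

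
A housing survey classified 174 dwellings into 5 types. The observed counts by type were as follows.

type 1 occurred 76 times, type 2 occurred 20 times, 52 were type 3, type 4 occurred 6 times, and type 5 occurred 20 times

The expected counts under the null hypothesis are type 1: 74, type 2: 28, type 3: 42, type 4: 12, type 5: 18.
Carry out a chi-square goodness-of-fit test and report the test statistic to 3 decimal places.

type 1: (76 − 74)²/74 = 4/74 = 0.0541
type 2: (20 − 28)²/28 = 64/28 = 2.2857
type 3: (52 − 42)²/42 = 100/42 = 2.3810
type 4: (6 − 12)²/12 = 36/12 = 3.0000
type 5: (20 − 18)²/18 = 4/18 = 0.2222
Sum = 7.943

7.943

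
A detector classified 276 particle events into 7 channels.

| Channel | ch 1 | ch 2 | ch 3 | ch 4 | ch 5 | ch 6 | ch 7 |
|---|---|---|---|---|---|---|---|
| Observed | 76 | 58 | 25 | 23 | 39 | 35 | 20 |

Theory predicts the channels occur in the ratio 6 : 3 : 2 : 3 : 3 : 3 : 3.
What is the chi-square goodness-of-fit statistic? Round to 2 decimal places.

Ratio total = 23. Expected counts: 276×6/23 = 72, 276×3/23 = 36, 276×2/23 = 24, 276×3/23 = 36, 276×3/23 = 36, 276×3/23 = 36, 276×3/23 = 36.
ch 1: (76 − 72)²/72 = 16/72 = 0.222
ch 2: (58 − 36)²/36 = 484/36 = 13.444
ch 3: (25 − 24)²/24 = 1/24 = 0.042
ch 4: (23 − 36)²/36 = 169/36 = 4.694
ch 5: (39 − 36)²/36 = 9/36 = 0.250
ch 6: (35 − 36)²/36 = 1/36 = 0.028
ch 7: (20 − 36)²/36 = 256/36 = 7.111
Sum = 25.79

25.79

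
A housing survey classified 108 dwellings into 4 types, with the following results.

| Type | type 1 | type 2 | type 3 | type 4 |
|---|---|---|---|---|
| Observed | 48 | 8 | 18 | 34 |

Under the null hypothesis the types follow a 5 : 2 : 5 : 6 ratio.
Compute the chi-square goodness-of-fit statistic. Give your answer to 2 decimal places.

Ratio total = 18. Expected counts: 108×5/18 = 30, 108×2/18 = 12, 108×5/18 = 30, 108×6/18 = 36.
type 1: (48 − 30)²/30 = 324/30 = 10.800
type 2: (8 − 12)²/12 = 16/12 = 1.333
type 3: (18 − 30)²/30 = 144/30 = 4.800
type 4: (34 − 36)²/36 = 4/36 = 0.111
Sum = 17.04

17.04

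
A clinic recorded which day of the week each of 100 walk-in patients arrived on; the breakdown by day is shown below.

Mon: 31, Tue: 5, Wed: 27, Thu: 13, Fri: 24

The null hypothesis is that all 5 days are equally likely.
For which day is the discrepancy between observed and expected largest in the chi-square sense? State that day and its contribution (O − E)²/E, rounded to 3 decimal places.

Under H₀ each category has probability 1/5, so each expected count is 100/5 = 20.
cat         O        E   (O−E)²/E
Mon        31       20     6.0500
Tue         5       20    11.2500
Wed        27       20     2.4500
Thu        13       20     2.4500
Fri        24       20     0.8000
The largest term is for Tue: 11.250.

Tue, 11.250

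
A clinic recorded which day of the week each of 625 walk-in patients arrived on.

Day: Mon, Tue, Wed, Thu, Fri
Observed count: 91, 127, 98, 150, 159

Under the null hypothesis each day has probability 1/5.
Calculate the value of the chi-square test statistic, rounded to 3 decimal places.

Under H₀ each category has probability 1/5, so each expected count is 625/5 = 125.
cat         O        E   (O−E)²/E
Mon        91      125     9.2480
Tue       127      125     0.0320
Wed        98      125     5.8320
Thu       150      125     5.0000
Fri       159      125     9.2480
Sum = 29.360

29.360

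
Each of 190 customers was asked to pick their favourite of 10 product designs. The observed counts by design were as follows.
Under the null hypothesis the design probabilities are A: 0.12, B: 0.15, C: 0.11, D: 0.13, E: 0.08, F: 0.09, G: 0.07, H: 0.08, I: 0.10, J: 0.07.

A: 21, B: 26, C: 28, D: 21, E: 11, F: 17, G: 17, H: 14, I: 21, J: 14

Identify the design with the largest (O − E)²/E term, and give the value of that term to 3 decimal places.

C, 2.412

Expected counts E_i = n·p_i: 190×0.12 = 22.8, 190×0.15 = 28.5, 190×0.11 = 20.9, 190×0.13 = 24.7, 190×0.08 = 15.2, 190×0.09 = 17.1, 190×0.07 = 13.3, 190×0.08 = 15.2, 190×0.10 = 19, 190×0.07 = 13.3.
A: (21 − 22.8)²/22.8 = 3.24/22.8 = 0.1421
B: (26 − 28.5)²/28.5 = 6.25/28.5 = 0.2193
C: (28 − 20.9)²/20.9 = 50.41/20.9 = 2.4120
D: (21 − 24.7)²/24.7 = 13.69/24.7 = 0.5543
E: (11 − 15.2)²/15.2 = 17.64/15.2 = 1.1605
F: (17 − 17.1)²/17.1 = 0.01/17.1 = 0.0006
G: (17 − 13.3)²/13.3 = 13.69/13.3 = 1.0293
H: (14 − 15.2)²/15.2 = 1.44/15.2 = 0.0947
I: (21 − 19)²/19 = 4/19 = 0.2105
J: (14 − 13.3)²/13.3 = 0.49/13.3 = 0.0368
The largest term is for C: 2.412.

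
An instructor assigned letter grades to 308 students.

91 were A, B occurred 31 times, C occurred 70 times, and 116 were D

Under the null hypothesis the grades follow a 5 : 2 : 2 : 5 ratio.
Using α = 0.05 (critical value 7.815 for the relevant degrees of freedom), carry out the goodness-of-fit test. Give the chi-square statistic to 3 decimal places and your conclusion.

Ratio total = 14. Expected counts: 308×5/14 = 110, 308×2/14 = 44, 308×2/14 = 44, 308×5/14 = 110.
A: (91 − 110)²/110 = 361/110 = 3.2818
B: (31 − 44)²/44 = 169/44 = 3.8409
C: (70 − 44)²/44 = 676/44 = 15.3636
D: (116 − 110)²/110 = 36/110 = 0.3273
Sum = 22.814
df = 3. Since 22.814 > 7.815, we reject H₀.

22.814; reject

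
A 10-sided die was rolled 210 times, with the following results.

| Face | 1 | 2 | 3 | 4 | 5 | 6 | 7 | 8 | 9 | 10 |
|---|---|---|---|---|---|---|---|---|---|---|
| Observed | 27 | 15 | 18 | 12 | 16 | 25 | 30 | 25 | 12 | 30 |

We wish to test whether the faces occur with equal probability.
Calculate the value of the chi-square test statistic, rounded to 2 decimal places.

Under H₀ each category has probability 1/10, so each expected count is 210/10 = 21.
cat         O        E   (O−E)²/E
1          27       21      1.714
2          15       21      1.714
3          18       21      0.429
4          12       21      3.857
5          16       21      1.190
6          25       21      0.762
7          30       21      3.857
8          25       21      0.762
9          12       21      3.857
10         30       21      3.857
Sum = 22.00

22.00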